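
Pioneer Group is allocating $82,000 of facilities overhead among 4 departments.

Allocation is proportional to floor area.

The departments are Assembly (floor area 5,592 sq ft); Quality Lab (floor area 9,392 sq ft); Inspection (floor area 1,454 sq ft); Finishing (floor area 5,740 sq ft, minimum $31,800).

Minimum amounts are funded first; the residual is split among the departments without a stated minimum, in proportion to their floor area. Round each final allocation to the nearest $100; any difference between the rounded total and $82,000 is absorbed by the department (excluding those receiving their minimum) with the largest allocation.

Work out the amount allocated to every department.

Assembly: $17,100 | Quality Lab: $28,700 | Inspection: $4,400 | Finishing: $31,800

Fund the minimums — Finishing $31,800. Residual $50,200.
Residual split over remaining floor area 16,438: Assembly 17,077.41 → $17,100; Quality Lab 28,682.22 → $28,700; Inspection 4,440.37 → $4,400.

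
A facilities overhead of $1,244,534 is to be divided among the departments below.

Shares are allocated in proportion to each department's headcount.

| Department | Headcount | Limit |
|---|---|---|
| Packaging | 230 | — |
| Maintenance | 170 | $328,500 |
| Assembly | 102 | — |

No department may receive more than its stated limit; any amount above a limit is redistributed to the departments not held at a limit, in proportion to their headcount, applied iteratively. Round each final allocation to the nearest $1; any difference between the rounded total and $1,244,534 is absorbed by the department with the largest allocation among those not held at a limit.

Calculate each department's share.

Packaging: $634,602 · Maintenance: $328,500 · Assembly: $281,432

Sum of headcount: 502.
Pro-rata shares before constraints: Packaging 570,204.82; Maintenance 421,455.74; Assembly 252,873.44.
Held at cap: Maintenance ($328,500); remaining pool $916,034 reallocated over remaining headcount 332.
Shares after redistribution: Packaging 634,601.87 → $634,602; Assembly 281,432.13 → $281,432.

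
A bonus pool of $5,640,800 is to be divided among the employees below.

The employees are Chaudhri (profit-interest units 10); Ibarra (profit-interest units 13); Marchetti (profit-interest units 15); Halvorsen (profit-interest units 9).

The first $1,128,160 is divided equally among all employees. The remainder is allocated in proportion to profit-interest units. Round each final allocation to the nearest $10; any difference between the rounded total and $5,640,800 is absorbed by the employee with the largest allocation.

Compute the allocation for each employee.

Chaudhri: $1,242,180; Ibarra: $1,530,220; Marchetti: $1,722,240; Halvorsen: $1,146,160

First tranche $1,128,160 split equally: $282,040 each.
Remainder $4,512,640 by profit-interest units (total 47): Chaudhri 960,136.17 → $960,140; Ibarra 1,248,177.02 → $1,248,180; Marchetti 1,440,204.26 → $1,440,200; Halvorsen 864,122.55 → $864,120.
Totals: Chaudhri $282,040 + $960,140 = $1,242,180; Ibarra $282,040 + $1,248,180 = $1,530,220; Marchetti $282,040 + $1,440,200 = $1,722,240; Halvorsen $282,040 + $864,120 = $1,146,160.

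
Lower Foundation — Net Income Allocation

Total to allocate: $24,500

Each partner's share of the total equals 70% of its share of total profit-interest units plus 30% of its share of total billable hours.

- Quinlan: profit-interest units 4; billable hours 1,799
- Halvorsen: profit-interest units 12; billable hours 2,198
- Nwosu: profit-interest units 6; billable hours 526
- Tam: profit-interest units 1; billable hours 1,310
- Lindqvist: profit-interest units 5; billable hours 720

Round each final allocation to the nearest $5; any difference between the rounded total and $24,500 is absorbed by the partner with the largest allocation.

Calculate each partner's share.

Totals — profit-interest units 28, billable hours 6,553.
Composite weights (70% profit-interest units + 30% billable hours): Quinlan 0.1824; Halvorsen 0.4006; Nwosu 0.1741; Tam 0.0850; Lindqvist 0.1580.
Unrounded shares: Quinlan 4,467.80; Halvorsen 9,815.33; Nwosu 4,264.97; Tam 2,081.83; Lindqvist 3,870.07.
At nearest $5: Quinlan $4,470; Halvorsen $9,815; Nwosu $4,265; Tam $2,080; Lindqvist $3,870. Sum = $24,500.
Sum already equals the total — no adjustment.

Quinlan: $4,470; Halvorsen: $9,815; Nwosu: $4,265; Tam: $2,080; Lindqvist: $3,870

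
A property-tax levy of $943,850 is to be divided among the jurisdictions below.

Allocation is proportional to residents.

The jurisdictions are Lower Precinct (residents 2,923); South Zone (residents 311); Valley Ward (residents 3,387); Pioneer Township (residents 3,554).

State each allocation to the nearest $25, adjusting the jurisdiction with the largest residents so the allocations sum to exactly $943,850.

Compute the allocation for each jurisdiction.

Total residents = 2,923 + 311 + 3,387 + 3,554 = 10,175.
Raw shares: Lower Precinct 271,142.36; South Zone 28,848.88; Valley Ward 314,183.78; Pioneer Township 329,674.98.
After rounding ($25): Lower Precinct $271,150; South Zone $28,850; Valley Ward $314,175; Pioneer Township $329,675. Sum = $943,850.
Sum already equals the total — no adjustment.

Lower Precinct: $271,150 · South Zone: $28,850 · Valley Ward: $314,175 · Pioneer Township: $329,675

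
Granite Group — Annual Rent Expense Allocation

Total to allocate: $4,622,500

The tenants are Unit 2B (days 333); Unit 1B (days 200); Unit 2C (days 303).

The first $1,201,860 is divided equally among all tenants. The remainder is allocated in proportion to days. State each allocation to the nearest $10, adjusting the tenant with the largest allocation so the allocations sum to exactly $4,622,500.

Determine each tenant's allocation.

Unit 2B: $1,763,150 | Unit 1B: $1,218,950 | Unit 2C: $1,640,400

Equal tier: $1,201,860 ÷ 3 = $400,620 apiece.
Remainder $3,420,640 by days (total 836): Unit 2B 1,362,527.66 → $1,362,530; Unit 1B 818,334.93 → $818,330; Unit 2C 1,239,777.42 → $1,239,780.
Totals: Unit 2B $400,620 + $1,362,530 = $1,763,150; Unit 1B $400,620 + $818,330 = $1,218,950; Unit 2C $400,620 + $1,239,780 = $1,640,400.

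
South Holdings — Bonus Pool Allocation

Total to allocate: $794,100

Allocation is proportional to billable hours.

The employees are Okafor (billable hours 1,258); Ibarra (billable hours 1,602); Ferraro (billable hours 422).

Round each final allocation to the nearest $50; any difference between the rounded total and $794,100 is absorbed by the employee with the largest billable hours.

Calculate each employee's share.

Billable hours total: 1,258 + 1,602 + 422 = 3,282.
Raw shares: Okafor 304,380.80; Ibarra 387,613.71; Ferraro 102,105.48.
At nearest $50: Okafor $304,400; Ibarra $387,600; Ferraro $102,100. Sum = $794,100.
Sum already equals the total — no adjustment.

Okafor: $304,400 | Ibarra: $387,600 | Ferraro: $102,100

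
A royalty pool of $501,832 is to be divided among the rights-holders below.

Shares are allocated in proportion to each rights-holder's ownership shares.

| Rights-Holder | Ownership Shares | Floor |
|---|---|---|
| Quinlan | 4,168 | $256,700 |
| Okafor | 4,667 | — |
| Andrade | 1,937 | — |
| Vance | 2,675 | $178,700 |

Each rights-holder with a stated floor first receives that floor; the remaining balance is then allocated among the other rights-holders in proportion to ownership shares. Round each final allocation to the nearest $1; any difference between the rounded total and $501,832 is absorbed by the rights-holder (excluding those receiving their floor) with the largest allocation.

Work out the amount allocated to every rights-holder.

Guaranteed amounts: Quinlan $256,700; Vance $178,700. Remaining pool $66,432.
Remaining pool split over remaining ownership shares 6,604: Okafor 46,947.02 → $46,947; Andrade 19,484.98 → $19,485.

Quinlan: $256,700; Okafor: $46,947; Andrade: $19,485; Vance: $178,700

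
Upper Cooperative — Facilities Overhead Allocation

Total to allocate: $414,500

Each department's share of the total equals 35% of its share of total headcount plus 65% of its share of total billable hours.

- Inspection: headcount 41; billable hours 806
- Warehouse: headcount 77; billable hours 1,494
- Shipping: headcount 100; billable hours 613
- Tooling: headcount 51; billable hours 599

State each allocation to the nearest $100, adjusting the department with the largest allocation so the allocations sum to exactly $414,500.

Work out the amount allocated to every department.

Headcount total 269; billable hours total 3,512.
Combined weights (35% headcount + 65% billable hours): Inspection 0.2025; Warehouse 0.3767; Shipping 0.2436; Tooling 0.1772.
Unrounded shares: Inspection 83,944.53; Warehouse 156,140.07; Shipping 100,957.86; Tooling 73,457.54.
Rounded to nearest $100: Inspection $83,900; Warehouse $156,100; Shipping $101,000; Tooling $73,500. Sum = $414,500.
Sum already equals the total — no adjustment.

Inspection: $83,900 · Warehouse: $156,100 · Shipping: $101,000 · Tooling: $73,500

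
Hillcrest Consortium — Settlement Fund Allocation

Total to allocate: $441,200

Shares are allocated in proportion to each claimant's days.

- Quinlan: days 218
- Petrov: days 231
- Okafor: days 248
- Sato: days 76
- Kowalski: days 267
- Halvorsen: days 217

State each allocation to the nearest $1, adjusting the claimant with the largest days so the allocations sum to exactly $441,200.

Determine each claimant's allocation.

Combined days = 1,257.
Proportional shares: Quinlan 218/1,257 × $441,200 = 76,516.79; Petrov 231/1,257 × $441,200 = 81,079.71; Okafor 248/1,257 × $441,200 = 87,046.62; Sato 76/1,257 × $441,200 = 26,675.58; Kowalski 267/1,257 × $441,200 = 93,715.51; Halvorsen 217/1,257 × $441,200 = 76,165.79.
Rounded to nearest $1: Quinlan $76,517; Petrov $81,080; Okafor $87,047; Sato $26,676; Kowalski $93,716; Halvorsen $76,166. Sum = $441,202.
Difference $441,200 − $441,202 = −$2 applied to largest days (Kowalski): Kowalski becomes $93,714.

Quinlan: $76,517 | Petrov: $81,080 | Okafor: $87,047 | Sato: $26,676 | Kowalski: $93,714 | Halvorsen: $76,166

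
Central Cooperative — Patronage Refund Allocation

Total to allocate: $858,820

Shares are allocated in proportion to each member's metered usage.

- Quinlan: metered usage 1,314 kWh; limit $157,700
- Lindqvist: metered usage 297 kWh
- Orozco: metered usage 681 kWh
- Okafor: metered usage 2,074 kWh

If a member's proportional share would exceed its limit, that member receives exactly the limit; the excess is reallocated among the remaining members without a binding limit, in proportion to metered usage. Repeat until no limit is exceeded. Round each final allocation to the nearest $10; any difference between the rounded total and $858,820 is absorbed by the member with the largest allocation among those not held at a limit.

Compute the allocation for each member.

Total metered usage = 4,366.
Proportional shares (ignoring caps): Quinlan 258,472.17; Lindqvist 58,421.79; Orozco 133,957.04; Okafor 407,969.01.
Capped: Quinlan ($157,700); balance $701,120 reallocated over remaining metered usage 3,052.
Remaining shares: Lindqvist 68,228.26 → $68,230; Orozco 156,442.57 → $156,440; Okafor 476,449.17 → $476,450.

Quinlan: $157,700 · Lindqvist: $68,230 · Orozco: $156,440 · Okafor: $476,450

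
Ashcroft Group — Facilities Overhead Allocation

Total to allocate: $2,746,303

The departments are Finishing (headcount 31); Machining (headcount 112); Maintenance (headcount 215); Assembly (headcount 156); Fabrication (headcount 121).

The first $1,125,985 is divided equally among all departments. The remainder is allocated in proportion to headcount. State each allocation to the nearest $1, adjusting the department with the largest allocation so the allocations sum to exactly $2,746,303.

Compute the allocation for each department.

Finishing: $304,299 · Machining: $510,985 · Maintenance: $773,809 · Assembly: $623,259 · Fabrication: $533,951

Equal tier: $1,125,985 ÷ 5 = $225,197 apiece.
Remainder $1,620,318 by headcount (total 635): Finishing 79,102.14 → $79,102; Machining 285,788.37 → $285,788; Maintenance 548,611.61 → $548,612; Assembly 398,062.37 → $398,062; Fabrication 308,753.51 → $308,754.
Totals: Finishing $225,197 + $79,102 = $304,299; Machining $225,197 + $285,788 = $510,985; Maintenance $225,197 + $548,612 = $773,809; Assembly $225,197 + $398,062 = $623,259; Fabrication $225,197 + $308,754 = $533,951.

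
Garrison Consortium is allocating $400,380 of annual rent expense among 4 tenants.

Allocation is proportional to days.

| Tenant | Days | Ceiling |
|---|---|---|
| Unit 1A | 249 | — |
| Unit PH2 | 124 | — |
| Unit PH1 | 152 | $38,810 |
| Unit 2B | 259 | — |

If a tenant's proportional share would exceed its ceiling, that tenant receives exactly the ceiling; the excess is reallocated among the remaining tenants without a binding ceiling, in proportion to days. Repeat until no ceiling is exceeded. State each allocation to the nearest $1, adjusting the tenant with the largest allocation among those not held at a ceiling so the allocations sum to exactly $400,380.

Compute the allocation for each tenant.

Unit 1A: $142,454 | Unit PH2: $70,941 | Unit PH1: $38,810 | Unit 2B: $148,175

Total days = 784.
Proportional shares (ignoring caps): Unit 1A 127,161.51; Unit PH2 63,325.41; Unit PH1 77,624.69; Unit 2B 132,268.39.
Cap binds for Unit PH1 ($38,810); remaining pool $361,570 reallocated over remaining days 632.
Shares after redistribution: Unit 1A 142,454.00 → $142,454; Unit PH2 70,940.95 → $70,941; Unit 2B 148,175.05 → $148,175.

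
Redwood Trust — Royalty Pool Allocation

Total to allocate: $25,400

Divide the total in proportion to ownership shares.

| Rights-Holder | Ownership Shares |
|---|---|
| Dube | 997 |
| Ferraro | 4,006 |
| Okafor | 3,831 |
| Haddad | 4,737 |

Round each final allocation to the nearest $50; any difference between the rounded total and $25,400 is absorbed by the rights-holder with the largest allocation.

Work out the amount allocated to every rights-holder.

Dube: $1,850 | Ferraro: $7,500 | Okafor: $7,150 | Haddad: $8,900

Combined ownership shares = 13,571.
Unrounded shares: Dube 997/13,571 × $25,400 = 1,866.02; Ferraro 4,006/13,571 × $25,400 = 7,497.78; Okafor 3,831/13,571 × $25,400 = 7,170.25; Haddad 4,737/13,571 × $25,400 = 8,865.95.
At nearest $50: Dube $1,850; Ferraro $7,500; Okafor $7,150; Haddad $8,850. Sum = $25,350.
Difference $25,400 − $25,350 = +$50 applied to largest allocation (Haddad): Haddad becomes $8,900.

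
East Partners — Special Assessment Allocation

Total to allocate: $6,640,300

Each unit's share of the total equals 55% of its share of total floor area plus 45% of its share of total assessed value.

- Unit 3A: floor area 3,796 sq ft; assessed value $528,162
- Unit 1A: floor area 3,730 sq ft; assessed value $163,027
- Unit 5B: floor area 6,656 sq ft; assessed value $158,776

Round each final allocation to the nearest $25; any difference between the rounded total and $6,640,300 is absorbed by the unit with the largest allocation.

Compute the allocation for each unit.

Unit 3A: $2,834,350; Unit 1A: $1,533,700; Unit 5B: $2,272,250

Floor area total 14,182; assessed value total 849,965.
Combined weights (55% floor area + 45% assessed value): Unit 3A 0.4268; Unit 1A 0.2310; Unit 5B 0.3422.
Raw shares: Unit 3A 2,834,355.41; Unit 1A 1,533,691.25; Unit 5B 2,272,253.34.
Rounded to nearest $25: Unit 3A $2,834,350; Unit 1A $1,533,700; Unit 5B $2,272,250. Sum = $6,640,300.
No rounding difference to absorb.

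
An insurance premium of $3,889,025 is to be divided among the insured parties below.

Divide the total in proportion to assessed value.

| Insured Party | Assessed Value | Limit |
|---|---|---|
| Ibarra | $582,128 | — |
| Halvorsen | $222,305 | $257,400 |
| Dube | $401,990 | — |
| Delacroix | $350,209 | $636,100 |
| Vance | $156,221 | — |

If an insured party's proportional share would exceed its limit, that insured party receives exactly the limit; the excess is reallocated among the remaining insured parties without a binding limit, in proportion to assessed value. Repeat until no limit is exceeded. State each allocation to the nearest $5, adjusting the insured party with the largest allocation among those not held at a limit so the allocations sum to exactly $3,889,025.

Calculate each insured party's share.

Ibarra: $1,529,175 | Halvorsen: $257,400 | Dube: $1,055,975 | Delacroix: $636,100 | Vance: $410,375

Combined assessed value = 1,712,853.
Unconstrained shares: Ibarra 1,321,718.99; Halvorsen 504,742.498; Dube 912,716.48; Delacroix 795,147.95; Vance 354,699.07.
Cap binds for Halvorsen ($257,400), Delacroix ($636,100); remaining pool $2,995,525 reallocated over remaining assessed value 1,140,339.
Shares after redistribution: Ibarra 1,529,175.95 → $1,529,175; Dube 1,055,976.42 → $1,055,975; Vance 410,372.63 → $410,375.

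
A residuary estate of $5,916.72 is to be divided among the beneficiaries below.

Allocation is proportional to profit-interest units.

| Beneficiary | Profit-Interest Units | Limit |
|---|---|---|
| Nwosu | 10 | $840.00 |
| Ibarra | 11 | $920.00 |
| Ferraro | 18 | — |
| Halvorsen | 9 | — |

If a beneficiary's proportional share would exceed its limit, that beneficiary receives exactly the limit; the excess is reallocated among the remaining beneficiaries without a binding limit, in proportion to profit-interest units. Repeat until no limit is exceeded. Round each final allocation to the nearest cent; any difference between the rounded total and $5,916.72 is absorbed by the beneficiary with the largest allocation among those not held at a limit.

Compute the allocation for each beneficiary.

Nwosu: $840.00 | Ibarra: $920.00 | Ferraro: $2,771.15 | Halvorsen: $1,385.57

Total profit-interest units = 48.
Pro-rata shares before constraints: Nwosu 1,232.6500; Ibarra 1,355.9150; Ferraro 2,218.7700; Halvorsen 1,109.3850.
Held at cap: Nwosu ($840.00), Ibarra ($920.00); remaining pool $4,156.72 reallocated over remaining profit-interest units 27.
Shares after redistribution: Ferraro 2,771.1467 → $2,771.15; Halvorsen 1,385.5733 → $1,385.57.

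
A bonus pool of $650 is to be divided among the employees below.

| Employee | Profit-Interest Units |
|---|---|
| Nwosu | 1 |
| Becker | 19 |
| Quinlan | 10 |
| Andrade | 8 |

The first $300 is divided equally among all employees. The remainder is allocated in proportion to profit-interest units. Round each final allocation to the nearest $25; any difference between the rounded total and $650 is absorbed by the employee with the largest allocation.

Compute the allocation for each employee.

First tranche $300 split equally: $75 each.
Remainder $350 by profit-interest units (total 38): Nwosu 9.21 → $0; Becker 175.00 → $175; Quinlan 92.11 → $100; Andrade 73.68 → $75.
Totals: Nwosu $75 + $0 = $75; Becker $75 + $175 = $250; Quinlan $75 + $100 = $175; Andrade $75 + $75 = $150.

Nwosu: $75; Becker: $250; Quinlan: $175; Andrade: $150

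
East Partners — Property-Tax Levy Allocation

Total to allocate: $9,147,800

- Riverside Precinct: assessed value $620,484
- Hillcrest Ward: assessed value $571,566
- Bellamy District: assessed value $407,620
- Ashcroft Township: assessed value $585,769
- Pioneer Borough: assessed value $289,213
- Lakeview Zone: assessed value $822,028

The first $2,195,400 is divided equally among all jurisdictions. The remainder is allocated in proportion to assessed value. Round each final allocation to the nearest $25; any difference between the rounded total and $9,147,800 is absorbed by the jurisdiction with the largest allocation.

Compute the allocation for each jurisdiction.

$2,195,400 shared equally gives $365,900 per jurisdiction.
Remainder $6,952,400 by assessed value (total 3,296,680): Riverside Precinct 1,308,544.65 → $1,308,550; Hillcrest Ward 1,205,381.01 → $1,205,375; Bellamy District 859,633.72 → $859,625; Ashcroft Township 1,235,333.85 → $1,235,325; Pioneer Borough 609,924.06 → $609,925; Lakeview Zone 1,733,582.72 → $1,733,575.
Rounding difference +$25 on remainder applied to Lakeview Zone.
Totals: Riverside Precinct $365,900 + $1,308,550 = $1,674,450; Hillcrest Ward $365,900 + $1,205,375 = $1,571,275; Bellamy District $365,900 + $859,625 = $1,225,525; Ashcroft Township $365,900 + $1,235,325 = $1,601,225; Pioneer Borough $365,900 + $609,925 = $975,825; Lakeview Zone $365,900 + $1,733,600 = $2,099,500.

Riverside Precinct: $1,674,450 · Hillcrest Ward: $1,571,275 · Bellamy District: $1,225,525 · Ashcroft Township: $1,601,225 · Pioneer Borough: $975,825 · Lakeview Zone: $2,099,500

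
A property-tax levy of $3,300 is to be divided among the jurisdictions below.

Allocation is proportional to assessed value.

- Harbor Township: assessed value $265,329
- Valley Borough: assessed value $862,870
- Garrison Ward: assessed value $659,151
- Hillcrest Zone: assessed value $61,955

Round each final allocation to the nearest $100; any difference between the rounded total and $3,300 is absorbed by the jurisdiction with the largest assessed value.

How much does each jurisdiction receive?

Harbor Township: $500; Valley Borough: $1,500; Garrison Ward: $1,200; Hillcrest Zone: $100

Total assessed value = 265,329 + 862,870 + 659,151 + 61,955 = 1,849,305.
Proportional shares: Harbor Township 473.47; Valley Borough 1,539.75; Garrison Ward 1,176.22; Hillcrest Zone 110.56.
Rounded to nearest $100: Harbor Township $500; Valley Borough $1,500; Garrison Ward $1,200; Hillcrest Zone $100. Sum = $3,300.
Rounded total matches; no reconciliation needed.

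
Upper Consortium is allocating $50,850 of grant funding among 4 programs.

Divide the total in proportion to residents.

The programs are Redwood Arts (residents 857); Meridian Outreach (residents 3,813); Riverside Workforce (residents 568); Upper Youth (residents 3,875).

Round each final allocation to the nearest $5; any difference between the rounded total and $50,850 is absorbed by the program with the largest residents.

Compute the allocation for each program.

Combined residents = 9,113.
Pro-rata amounts: Redwood Arts 857/9,113 × $50,850 = 4,782.01; Meridian Outreach 3,813/9,113 × $50,850 = 21,276.31; Riverside Workforce 568/9,113 × $50,850 = 3,169.41; Upper Youth 3,875/9,113 × $50,850 = 21,622.27.
At nearest $5: Redwood Arts $4,780; Meridian Outreach $21,275; Riverside Workforce $3,170; Upper Youth $21,620. Sum = $50,845.
Difference $50,850 − $50,845 = +$5 applied to largest residents (Upper Youth): Upper Youth becomes $21,625.

Redwood Arts: $4,780 · Meridian Outreach: $21,275 · Riverside Workforce: $3,170 · Upper Youth: $21,625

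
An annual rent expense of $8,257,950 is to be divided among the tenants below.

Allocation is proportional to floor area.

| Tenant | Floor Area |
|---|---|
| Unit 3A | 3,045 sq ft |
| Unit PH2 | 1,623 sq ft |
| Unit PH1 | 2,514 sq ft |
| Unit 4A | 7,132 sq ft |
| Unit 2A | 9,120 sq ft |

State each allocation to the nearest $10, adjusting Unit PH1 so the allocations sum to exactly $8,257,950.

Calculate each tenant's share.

Unit 3A: $1,073,030 · Unit PH2: $571,930 · Unit PH1: $885,920 · Unit 4A: $2,513,260 · Unit 2A: $3,213,810

Floor area total: 23,434.
Unrounded shares: Unit 3A 3,045/23,434 × $8,257,950 = 1,073,033.10; Unit PH2 1,623/23,434 × $8,257,950 = 571,931.93; Unit PH1 2,514/23,434 × $8,257,950 = 885,913.05; Unit 4A 7,132/23,434 × $8,257,950 = 2,513,258.49; Unit 2A 9,120/23,434 × $8,257,950 = 3,213,813.43.
After rounding ($10): Unit 3A $1,073,030; Unit PH2 $571,930; Unit PH1 $885,910; Unit 4A $2,513,260; Unit 2A $3,213,810. Sum = $8,257,940.
Difference $8,257,950 − $8,257,940 = +$10 applied to Unit PH1: Unit PH1 becomes $885,920.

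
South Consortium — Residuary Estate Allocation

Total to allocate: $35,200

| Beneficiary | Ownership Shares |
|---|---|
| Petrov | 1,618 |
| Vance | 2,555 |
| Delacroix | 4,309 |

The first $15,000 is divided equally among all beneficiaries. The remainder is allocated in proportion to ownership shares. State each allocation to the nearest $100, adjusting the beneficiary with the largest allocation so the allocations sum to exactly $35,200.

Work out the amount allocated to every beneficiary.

Petrov: $8,900; Vance: $11,100; Delacroix: $15,200

First tranche $15,000 split equally: $5,000 each.
Remainder $20,200 by ownership shares (total 8,482): Petrov 3,853.29 → $3,900; Vance 6,084.77 → $6,100; Delacroix 10,261.94 → $10,300.
Rounding difference −$100 on remainder applied to Delacroix.
Totals: Petrov $5,000 + $3,900 = $8,900; Vance $5,000 + $6,100 = $11,100; Delacroix $5,000 + $10,200 = $15,200.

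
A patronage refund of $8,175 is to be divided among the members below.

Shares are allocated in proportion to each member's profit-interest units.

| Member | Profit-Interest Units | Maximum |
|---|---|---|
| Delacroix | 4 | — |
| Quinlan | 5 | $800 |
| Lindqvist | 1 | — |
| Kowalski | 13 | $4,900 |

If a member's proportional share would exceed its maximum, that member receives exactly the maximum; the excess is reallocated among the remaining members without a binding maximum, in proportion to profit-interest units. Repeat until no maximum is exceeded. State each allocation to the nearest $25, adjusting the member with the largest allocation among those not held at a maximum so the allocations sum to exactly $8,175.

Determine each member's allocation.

Combined profit-interest units = 23.
Pro-rata shares before constraints: Delacroix 1,421.74; Quinlan 1,777.17; Lindqvist 355.43; Kowalski 4,620.65.
Cap binds for Quinlan ($800); remaining pool $7,375 reallocated over remaining profit-interest units 18.
Cap binds for Kowalski ($4,900); remaining pool $2,475 reallocated over remaining profit-interest units 5.
Redistributed shares: Delacroix 1,980.00 → $1,975; Lindqvist 495.00 → $500.

Delacroix: $1,975 · Quinlan: $800 · Lindqvist: $500 · Kowalski: $4,900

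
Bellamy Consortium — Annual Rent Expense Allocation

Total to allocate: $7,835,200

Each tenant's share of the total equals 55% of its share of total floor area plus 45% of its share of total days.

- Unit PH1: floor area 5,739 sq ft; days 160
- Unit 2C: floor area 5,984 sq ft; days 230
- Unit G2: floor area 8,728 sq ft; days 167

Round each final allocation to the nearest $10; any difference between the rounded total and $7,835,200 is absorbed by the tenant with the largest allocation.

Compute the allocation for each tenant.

Totals — floor area 20,451, days 557.
Composite weights (55% floor area + 45% days): Unit PH1 0.2836; Unit 2C 0.3467; Unit G2 0.3696.
Proportional shares: Unit PH1 2,222,109.73; Unit 2C 2,716,839.00; Unit G2 2,896,251.27.
Rounded to nearest $10: Unit PH1 $2,222,110; Unit 2C $2,716,840; Unit G2 $2,896,250. Sum = $7,835,200.
Sum already equals the total — no adjustment.

Unit PH1: $2,222,110 | Unit 2C: $2,716,840 | Unit G2: $2,896,250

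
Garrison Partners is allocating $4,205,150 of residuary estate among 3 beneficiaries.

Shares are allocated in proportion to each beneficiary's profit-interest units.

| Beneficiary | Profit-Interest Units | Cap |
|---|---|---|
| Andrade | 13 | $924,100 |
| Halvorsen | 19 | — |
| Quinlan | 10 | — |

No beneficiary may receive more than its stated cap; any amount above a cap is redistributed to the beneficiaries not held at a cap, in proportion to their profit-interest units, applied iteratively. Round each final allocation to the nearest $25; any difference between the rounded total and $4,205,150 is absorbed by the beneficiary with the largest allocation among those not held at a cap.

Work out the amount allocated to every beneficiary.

Sum of profit-interest units: 42.
Proportional shares (ignoring caps): Andrade 1,301,594.05; Halvorsen 1,902,329.76; Quinlan 1,001,226.19.
Held at cap: Andrade ($924,100); residual $3,281,050 reallocated over remaining profit-interest units 29.
Remaining shares: Halvorsen 2,149,653.45 → $2,149,650; Quinlan 1,131,396.55 → $1,131,400.

Andrade: $924,100; Halvorsen: $2,149,650; Quinlan: $1,131,400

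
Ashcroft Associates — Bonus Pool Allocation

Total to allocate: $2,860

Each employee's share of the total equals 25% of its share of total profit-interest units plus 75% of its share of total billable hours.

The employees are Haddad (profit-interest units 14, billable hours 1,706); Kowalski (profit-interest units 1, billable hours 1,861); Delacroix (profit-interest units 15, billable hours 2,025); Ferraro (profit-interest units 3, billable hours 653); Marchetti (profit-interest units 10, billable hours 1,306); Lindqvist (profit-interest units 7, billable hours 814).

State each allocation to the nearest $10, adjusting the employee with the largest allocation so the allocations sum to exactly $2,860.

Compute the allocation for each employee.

Totals — profit-interest units 50, billable hours 8,365.
Composite weights (25% profit-interest units + 75% billable hours): Haddad 0.2230; Kowalski 0.1719; Delacroix 0.2566; Ferraro 0.0735; Marchetti 0.1671; Lindqvist 0.1080.
Proportional shares: Haddad 637.66; Kowalski 491.51; Delacroix 733.76; Ferraro 210.35; Marchetti 477.89; Lindqvist 308.83.
After rounding ($10): Haddad $640; Kowalski $490; Delacroix $730; Ferraro $210; Marchetti $480; Lindqvist $310. Sum = $2,860.
Sum already equals the total — no adjustment.

Haddad: $640; Kowalski: $490; Delacroix: $730; Ferraro: $210; Marchetti: $480; Lindqvist: $310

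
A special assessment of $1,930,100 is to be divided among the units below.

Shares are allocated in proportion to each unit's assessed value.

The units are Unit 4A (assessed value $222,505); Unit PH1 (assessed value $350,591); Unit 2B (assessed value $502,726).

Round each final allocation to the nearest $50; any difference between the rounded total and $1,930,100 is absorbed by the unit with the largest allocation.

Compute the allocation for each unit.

Assessed value total: 1,075,822.
Proportional shares: Unit 4A 222,505/1,075,822 × $1,930,100 = 399,189.55; Unit PH1 350,591/1,075,822 × $1,930,100 = 628,984.80; Unit 2B 502,726/1,075,822 × $1,930,100 = 901,925.65.
At nearest $50: Unit 4A $399,200; Unit PH1 $629,000; Unit 2B $901,950. Sum = $1,930,150.
Difference $1,930,100 − $1,930,150 = −$50 applied to largest allocation (Unit 2B): Unit 2B becomes $901,900.

Unit 4A: $399,200; Unit PH1: $629,000; Unit 2B: $901,900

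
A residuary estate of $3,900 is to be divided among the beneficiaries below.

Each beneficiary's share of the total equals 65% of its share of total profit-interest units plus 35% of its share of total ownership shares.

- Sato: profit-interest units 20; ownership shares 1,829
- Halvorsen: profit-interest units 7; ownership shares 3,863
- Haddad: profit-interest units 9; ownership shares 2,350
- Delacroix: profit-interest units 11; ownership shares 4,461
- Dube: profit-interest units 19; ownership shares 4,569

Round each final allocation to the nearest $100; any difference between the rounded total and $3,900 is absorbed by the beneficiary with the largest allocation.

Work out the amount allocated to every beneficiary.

Totals — profit-interest units 66, ownership shares 17,072.
Combined weights (65% profit-interest units + 35% ownership shares): Sato 0.2345; Halvorsen 0.1481; Haddad 0.1368; Delacroix 0.1998; Dube 0.2808.
Unrounded shares: Sato 914.42; Halvorsen 577.73; Haddad 533.58; Delacroix 779.18; Dube 1,095.09.
Rounded to nearest $100: Sato $900; Halvorsen $600; Haddad $500; Delacroix $800; Dube $1,100. Sum = $3,900.
No rounding difference to absorb.

Sato: $900 · Halvorsen: $600 · Haddad: $500 · Delacroix: $800 · Dube: $1,100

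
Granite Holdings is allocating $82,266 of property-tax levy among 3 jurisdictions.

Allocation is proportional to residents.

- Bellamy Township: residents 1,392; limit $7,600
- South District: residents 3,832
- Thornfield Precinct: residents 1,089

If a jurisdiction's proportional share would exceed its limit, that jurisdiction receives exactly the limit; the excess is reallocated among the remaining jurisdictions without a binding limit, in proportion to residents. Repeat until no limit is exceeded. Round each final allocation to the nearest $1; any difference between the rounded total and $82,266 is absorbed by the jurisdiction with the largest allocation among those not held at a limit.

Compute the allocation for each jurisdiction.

Bellamy Township: $7,600; South District: $58,143; Thornfield Precinct: $16,523

Combined residents = 6,313.
Proportional shares (ignoring caps): Bellamy Township 18,139.44; South District 49,935.58; Thornfield Precinct 14,190.98.
Held at cap: Bellamy Township ($7,600); residual $74,666 reallocated over remaining residents 4,921.
Redistributed shares: South District 58,142.68 → $58,143; Thornfield Precinct 16,523.32 → $16,523.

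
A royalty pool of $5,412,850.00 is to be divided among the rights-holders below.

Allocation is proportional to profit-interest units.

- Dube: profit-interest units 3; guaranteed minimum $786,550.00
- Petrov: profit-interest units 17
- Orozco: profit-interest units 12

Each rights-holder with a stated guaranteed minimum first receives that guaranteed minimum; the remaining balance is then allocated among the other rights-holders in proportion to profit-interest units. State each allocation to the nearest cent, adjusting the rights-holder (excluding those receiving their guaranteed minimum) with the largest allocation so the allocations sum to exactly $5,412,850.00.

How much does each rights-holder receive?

Dube: $786,550.00; Petrov: $2,711,968.97; Orozco: $1,914,331.03

Guaranteed amounts: Dube $786,550.00. Balance $4,626,300.00.
Balance split over remaining profit-interest units 29: Petrov 2,711,968.9655 → $2,711,968.97; Orozco 1,914,331.0345 → $1,914,331.03.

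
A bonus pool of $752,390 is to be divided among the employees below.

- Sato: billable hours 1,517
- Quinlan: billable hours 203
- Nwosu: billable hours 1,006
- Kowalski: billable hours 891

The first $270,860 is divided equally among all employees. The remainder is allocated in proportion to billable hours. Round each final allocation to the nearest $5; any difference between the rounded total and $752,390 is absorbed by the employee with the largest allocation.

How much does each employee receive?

Sato: $269,670 | Quinlan: $94,740 | Nwosu: $201,645 | Kowalski: $186,335

First tranche $270,860 split equally: $67,715 each.
Remainder $481,530 by billable hours (total 3,617): Sato 201,957.70 → $201,960; Quinlan 27,025.32 → $27,025; Nwosu 133,928.44 → $133,930; Kowalski 118,618.53 → $118,620.
Rounding difference −$5 on remainder applied to Sato.
Totals: Sato $67,715 + $201,955 = $269,670; Quinlan $67,715 + $27,025 = $94,740; Nwosu $67,715 + $133,930 = $201,645; Kowalski $67,715 + $118,620 = $186,335.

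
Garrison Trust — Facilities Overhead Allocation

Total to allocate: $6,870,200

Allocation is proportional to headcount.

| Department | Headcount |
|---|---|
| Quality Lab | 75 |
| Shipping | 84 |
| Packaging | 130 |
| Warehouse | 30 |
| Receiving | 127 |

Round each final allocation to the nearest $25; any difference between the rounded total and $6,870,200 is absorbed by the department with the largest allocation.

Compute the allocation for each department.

Quality Lab: $1,155,300 | Shipping: $1,293,950 | Packaging: $2,002,500 | Warehouse: $462,125 | Receiving: $1,956,325

Total headcount = 446.
Proportional shares: Quality Lab 75/446 × $6,870,200 = 1,155,302.69; Shipping 84/446 × $6,870,200 = 1,293,939.01; Packaging 130/446 × $6,870,200 = 2,002,524.66; Warehouse 30/446 × $6,870,200 = 462,121.08; Receiving 127/446 × $6,870,200 = 1,956,312.56.
After rounding ($25): Quality Lab $1,155,300; Shipping $1,293,950; Packaging $2,002,525; Warehouse $462,125; Receiving $1,956,325. Sum = $6,870,225.
Difference $6,870,200 − $6,870,225 = −$25 applied to largest allocation (Packaging): Packaging becomes $2,002,500.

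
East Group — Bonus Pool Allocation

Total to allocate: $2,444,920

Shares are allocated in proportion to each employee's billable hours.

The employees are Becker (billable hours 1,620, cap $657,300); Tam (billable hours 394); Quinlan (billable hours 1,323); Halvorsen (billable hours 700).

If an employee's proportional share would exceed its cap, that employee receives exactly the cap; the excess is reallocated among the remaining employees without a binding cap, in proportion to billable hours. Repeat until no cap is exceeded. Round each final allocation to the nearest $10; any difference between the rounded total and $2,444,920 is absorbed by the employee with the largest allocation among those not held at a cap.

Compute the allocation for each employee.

Combined billable hours = 4,037.
Unconstrained shares: Becker 981,117.27; Tam 238,617.41; Quinlan 801,245.77; Halvorsen 423,939.56.
Cap binds for Becker ($657,300); balance $1,787,620 reallocated over remaining billable hours 2,417.
Remaining shares: Tam 291,403.51 → $291,400; Quinlan 978,494.52 → $978,490; Halvorsen 517,721.97 → $517,720.
Rounding difference +$10 applied to Quinlan → $978,500.

Becker: $657,300 · Tam: $291,400 · Quinlan: $978,500 · Halvorsen: $517,720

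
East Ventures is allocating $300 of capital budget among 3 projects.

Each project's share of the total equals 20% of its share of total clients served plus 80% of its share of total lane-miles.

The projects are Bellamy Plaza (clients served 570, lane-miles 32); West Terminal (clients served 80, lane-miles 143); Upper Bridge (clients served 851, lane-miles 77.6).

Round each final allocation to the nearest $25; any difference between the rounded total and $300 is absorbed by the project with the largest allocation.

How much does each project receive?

Totals — clients served 1,501, lane-miles 252.6.
Combined weights (20% clients served + 80% lane-miles): Bellamy Plaza 0.1773; West Terminal 0.4635; Upper Bridge 0.3592.
Unrounded shares: Bellamy Plaza 53.19; West Terminal 139.06; Upper Bridge 107.75.
At nearest $25: Bellamy Plaza $50; West Terminal $150; Upper Bridge $100. Sum = $300.
Sum already equals the total — no adjustment.

Bellamy Plaza: $50; West Terminal: $150; Upper Bridge: $100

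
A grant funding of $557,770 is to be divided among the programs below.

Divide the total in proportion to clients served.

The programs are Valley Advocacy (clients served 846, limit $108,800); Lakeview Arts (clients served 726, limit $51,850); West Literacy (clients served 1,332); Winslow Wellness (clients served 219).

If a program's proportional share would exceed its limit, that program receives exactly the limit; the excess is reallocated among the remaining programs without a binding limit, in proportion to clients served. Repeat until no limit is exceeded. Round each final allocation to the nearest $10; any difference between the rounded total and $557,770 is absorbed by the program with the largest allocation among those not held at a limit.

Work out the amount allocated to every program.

Combined clients served = 3,123.
Pro-rata shares before constraints: Valley Advocacy 151,096.20; Lakeview Arts 129,664.11; West Literacy 237,896.14; Winslow Wellness 39,113.55.
Cap binds for Valley Advocacy ($108,800), Lakeview Arts ($51,850); balance $397,120 reallocated over remaining clients served 1,551.
Redistributed shares: West Literacy 341,046.96 → $341,050; Winslow Wellness 56,073.04 → $56,070.

Valley Advocacy: $108,800 · Lakeview Arts: $51,850 · West Literacy: $341,050 · Winslow Wellness: $56,070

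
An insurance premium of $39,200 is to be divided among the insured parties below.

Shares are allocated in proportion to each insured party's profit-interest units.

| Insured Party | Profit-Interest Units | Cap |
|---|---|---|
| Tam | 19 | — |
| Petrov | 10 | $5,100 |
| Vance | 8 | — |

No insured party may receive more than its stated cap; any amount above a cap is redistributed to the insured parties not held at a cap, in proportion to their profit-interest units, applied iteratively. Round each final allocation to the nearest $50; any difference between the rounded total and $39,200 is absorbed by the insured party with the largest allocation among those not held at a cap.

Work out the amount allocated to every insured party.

Sum of profit-interest units: 37.
Proportional shares (ignoring caps): Tam 20,129.73; Petrov 10,594.59; Vance 8,475.68.
Held at cap: Petrov ($5,100); balance $34,100 reallocated over remaining profit-interest units 27.
Remaining shares: Tam 23,996.30 → $24,000; Vance 10,103.70 → $10,100.

Tam: $24,000; Petrov: $5,100; Vance: $10,100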